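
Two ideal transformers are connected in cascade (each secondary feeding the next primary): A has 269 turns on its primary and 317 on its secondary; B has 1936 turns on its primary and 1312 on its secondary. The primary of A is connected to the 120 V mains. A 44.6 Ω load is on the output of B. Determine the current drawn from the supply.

Secondary of A: V = 120.00 × 317/269 = 141.41 V.
Secondary of B: V = 141.41 × 1312/1936 = 95.833 V.
I_load = 95.833/44.6 = 2.1487 A, so P_out = 95.833 × 2.1487 = 205.92 W.
All ideal ⇒ P_in = P_out, so I_supply = 205.92/120 = 1.72 A.

I_supply ≈ 1.72 A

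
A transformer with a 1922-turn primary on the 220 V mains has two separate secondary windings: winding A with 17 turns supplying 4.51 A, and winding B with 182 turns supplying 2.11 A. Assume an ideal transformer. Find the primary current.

V_A = 220 × 17/1922 = 1.9459 V; V_B = 220 × 182/1922 = 20.832 V.
P_out = V_A I_A + V_B I_B = 1.9459×4.51 + 20.832×2.11 = 8.7760 + 43.957 = 52.732 W.
Ideal ⇒ P_in = P_out, so I_p = P_out/V_p = 52.732/220 = 0.240 A.

I_p ≈ 0.240 A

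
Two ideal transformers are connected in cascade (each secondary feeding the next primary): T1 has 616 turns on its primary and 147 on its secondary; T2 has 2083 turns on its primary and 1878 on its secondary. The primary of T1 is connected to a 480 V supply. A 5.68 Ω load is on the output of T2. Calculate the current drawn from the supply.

I_supply ≈ 3.91 A

After T1: V = 480.00 × 147/616 = 114.55 V.
After T2: V = 114.55 × 1878/2083 = 103.27 V.
I_load = 103.27/5.68 = 18.182 A, so P_out = 103.27 × 18.182 = 1877.7 W.
All ideal ⇒ P_in = P_out, so I_supply = 1877.7/480 = 3.91 A.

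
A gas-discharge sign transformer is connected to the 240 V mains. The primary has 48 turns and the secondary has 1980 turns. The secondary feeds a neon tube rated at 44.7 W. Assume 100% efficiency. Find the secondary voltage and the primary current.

V_s ≈ 9900 V, I_p ≈ 0.186 A

V_s = V_p × N_s/N_p = 240 × 1980/48 = 9900.0 V.
I_s = P/V_s = 44.7/9900.0 = 0.0045152 A.
I_p = I_s × N_s/N_p = 0.0045152 × 1980/48 = 0.186 A.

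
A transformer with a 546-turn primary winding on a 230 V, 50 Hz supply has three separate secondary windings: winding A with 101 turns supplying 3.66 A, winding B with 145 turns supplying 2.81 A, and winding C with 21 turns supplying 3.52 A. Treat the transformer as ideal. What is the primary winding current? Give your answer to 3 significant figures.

I_p ≈ 1.56 A

V_A = 230 × 101/546 = 42.546 V; V_B = 230 × 145/546 = 61.081 V; V_C = 230 × 21/546 = 8.8462 V.
P_out = V_A I_A + V_B I_B + V_C I_C = 42.546×3.66 + 61.081×2.81 + 8.8462×3.52 = 155.72 + 171.64 + 31.138 = 358.49 W.
Ideal ⇒ P_in = P_out, so I_p = P_out/V_p = 358.49/230 = 1.56 A.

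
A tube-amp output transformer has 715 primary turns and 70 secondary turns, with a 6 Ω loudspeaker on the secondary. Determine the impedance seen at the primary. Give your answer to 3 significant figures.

Z_p ≈ 626 Ω

Z_p = (N_p/N_s)² × Z_s = (715/70)² × 6 = 626 Ω.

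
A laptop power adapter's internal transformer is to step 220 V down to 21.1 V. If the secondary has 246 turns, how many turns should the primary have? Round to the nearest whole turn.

N_p = 2565 turns

N_p/N_s = V_p/V_s, so N_p = 246 × 220/21.1 = 2564.9 ≈ 2565 turns.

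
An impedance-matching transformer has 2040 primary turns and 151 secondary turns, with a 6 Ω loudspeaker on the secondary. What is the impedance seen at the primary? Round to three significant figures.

Z_p = (N_p/N_s)² × Z_s = (2040/151)² × 6 = 1100 Ω.

Z_p ≈ 1100 Ω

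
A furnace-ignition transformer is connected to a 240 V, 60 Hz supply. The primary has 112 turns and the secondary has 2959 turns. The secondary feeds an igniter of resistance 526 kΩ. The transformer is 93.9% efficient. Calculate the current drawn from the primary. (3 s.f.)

V_s = 240 × 2959/112 = 6340.7 V.
I_s = V_s/R = 6340.7/526000 = 0.012055 A.
P_out = V_s I_s = 6340.7 × 0.012055 = 76.435 W.
P_in = P_out/η = 76.435/0.939 = 81.400 W.
I_p = P_in/V_p = 81.400/240 = 0.339 A.

I_p ≈ 0.339 A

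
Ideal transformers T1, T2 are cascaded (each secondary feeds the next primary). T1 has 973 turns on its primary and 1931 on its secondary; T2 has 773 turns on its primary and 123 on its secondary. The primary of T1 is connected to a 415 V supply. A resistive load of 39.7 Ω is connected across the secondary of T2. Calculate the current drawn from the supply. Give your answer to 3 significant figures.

I_supply ≈ 1.04 A

After T1: V = 415.00 × 1931/973 = 823.60 V.
After T2: V = 823.60 × 123/773 = 131.05 V.
I_load = 131.05/39.7 = 3.3011 A, so P_out = 131.05 × 3.3011 = 432.61 W.
All ideal ⇒ P_in = P_out, so I_supply = 432.61/415 = 1.04 A.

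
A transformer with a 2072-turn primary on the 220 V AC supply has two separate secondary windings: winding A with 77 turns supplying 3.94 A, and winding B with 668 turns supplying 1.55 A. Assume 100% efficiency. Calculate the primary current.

I_p ≈ 0.646 A

V_A = 220 × 77/2072 = 8.1757 V; V_B = 220 × 668/2072 = 70.927 V.
P_out = V_A I_A + V_B I_B = 8.1757×3.94 + 70.927×1.55 = 32.212 + 109.94 = 142.15 W.
Ideal ⇒ P_in = P_out, so I_p = P_out/V_p = 142.15/220 = 0.646 A.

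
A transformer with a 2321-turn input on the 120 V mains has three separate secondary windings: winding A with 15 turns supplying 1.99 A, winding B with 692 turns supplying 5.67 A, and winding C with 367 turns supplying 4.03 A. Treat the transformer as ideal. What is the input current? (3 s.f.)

I_in ≈ 2.34 A

V_A = 120 × 15/2321 = 0.77553 V; V_B = 120 × 692/2321 = 35.778 V; V_C = 120 × 367/2321 = 18.975 V.
P_out = V_A I_A + V_B I_B + V_C I_C = 0.77553×1.99 + 35.778×5.67 + 18.975×4.03 = 1.5433 + 202.86 + 76.468 = 280.87 W.
Ideal ⇒ P_in = P_out, so I_in = P_out/V_in = 280.87/120 = 2.34 A.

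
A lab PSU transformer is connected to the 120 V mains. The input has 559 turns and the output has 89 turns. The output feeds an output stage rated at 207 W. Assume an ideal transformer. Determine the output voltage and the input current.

V_out ≈ 19.1 V, I_in ≈ 1.72 A

V_out = V_in × N_out/N_in = 120 × 89/559 = 19.106 V.
I_out = P/V_out = 207/19.106 = 10.835 A.
I_in = I_out × N_out/N_in = 10.835 × 89/559 = 1.72 A.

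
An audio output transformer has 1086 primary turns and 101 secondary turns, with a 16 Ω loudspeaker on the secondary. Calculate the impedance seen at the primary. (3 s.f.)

Z_p = (N_p/N_s)² × Z_s = (1086/101)² × 16 = 1850 Ω.

Z_p ≈ 1850 Ω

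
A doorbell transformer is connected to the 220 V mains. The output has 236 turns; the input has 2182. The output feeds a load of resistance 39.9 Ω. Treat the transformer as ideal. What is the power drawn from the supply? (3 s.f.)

V_out = V_in × N_out/N_in = 220 × 236/2182 = 23.795 V.
I_out = V_out/R = 23.795/39.9 = 0.59636 A.
I_in = I_out × N_out/N_in = 0.59636 × 236/2182 = 0.064501 A.
P = V_in I_in = 220 × 0.064501 = 14.2 W.

P ≈ 14.2 W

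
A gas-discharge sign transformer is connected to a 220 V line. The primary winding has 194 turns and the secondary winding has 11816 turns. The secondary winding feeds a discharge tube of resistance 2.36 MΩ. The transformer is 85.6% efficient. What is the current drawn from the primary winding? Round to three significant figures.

V_s = 220 × 11816/194 = 13400 V.
I_s = V_s/R = 13400/(2.36×10^6) = 0.0056778 A.
P_out = V_s I_s = 13400 × 0.0056778 = 76.080 W.
P_in = P_out/η = 76.080/0.856 = 88.879 W.
I_p = P_in/V_p = 88.879/220 = 0.404 A.

I_p ≈ 0.404 A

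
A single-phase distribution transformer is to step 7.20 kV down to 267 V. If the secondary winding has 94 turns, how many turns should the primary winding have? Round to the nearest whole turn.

N_p = 2535 turns

N_p/N_s = V_p/V_s, so N_p = 94 × 7200/267 = 2534.8 ≈ 2535 turns.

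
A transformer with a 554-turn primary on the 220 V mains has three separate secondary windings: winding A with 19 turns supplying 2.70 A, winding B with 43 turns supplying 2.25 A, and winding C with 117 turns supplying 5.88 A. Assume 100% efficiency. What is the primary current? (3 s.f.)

V_A = 220 × 19/554 = 7.5451 V; V_B = 220 × 43/554 = 17.076 V; V_C = 220 × 117/554 = 46.462 V.
P_out = V_A I_A + V_B I_B + V_C I_C = 7.5451×2.70 + 17.076×2.25 + 46.462×5.88 = 20.372 + 38.421 + 273.20 = 331.99 W.
Ideal ⇒ P_in = P_out, so I_p = P_out/V_p = 331.99/220 = 1.51 A.

I_p ≈ 1.51 A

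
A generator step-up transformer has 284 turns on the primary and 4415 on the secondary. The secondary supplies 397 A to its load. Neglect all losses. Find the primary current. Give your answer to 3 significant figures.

I_p ≈ 6170 A

For an ideal transformer I_p/I_s = N_s/N_p, so I_p = 397 × 4415/284 = 6170 A.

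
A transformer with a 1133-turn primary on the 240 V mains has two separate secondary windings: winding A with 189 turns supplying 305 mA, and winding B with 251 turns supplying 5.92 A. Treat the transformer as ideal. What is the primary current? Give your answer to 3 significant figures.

V_A = 240 × 189/1133 = 40.035 V; V_B = 240 × 251/1133 = 53.169 V.
P_out = V_A I_A + V_B I_B = 40.035×0.305 + 53.169×5.92 = 12.211 + 314.76 = 326.97 W.
Ideal ⇒ P_in = P_out, so I_p = P_out/V_p = 326.97/240 = 1.36 A.

I_p ≈ 1.36 A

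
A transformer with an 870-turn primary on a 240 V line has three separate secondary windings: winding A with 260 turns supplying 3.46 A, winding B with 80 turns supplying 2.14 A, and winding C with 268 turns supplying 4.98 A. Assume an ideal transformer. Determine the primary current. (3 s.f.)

I_p ≈ 2.76 A

V_A = 240 × 260/870 = 71.724 V; V_B = 240 × 80/870 = 22.069 V; V_C = 240 × 268/870 = 73.931 V.
P_out = V_A I_A + V_B I_B + V_C I_C = 71.724×3.46 + 22.069×2.14 + 73.931×4.98 = 248.17 + 47.228 + 368.18 = 663.57 W.
Ideal ⇒ P_in = P_out, so I_p = P_out/V_p = 663.57/240 = 2.76 A.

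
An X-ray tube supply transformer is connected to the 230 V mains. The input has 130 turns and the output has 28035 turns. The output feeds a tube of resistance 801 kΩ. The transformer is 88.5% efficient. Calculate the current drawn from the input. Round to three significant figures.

V_out = 230 × 28035/130 = 49600 V.
I_out = V_out/R = 49600/801000 = 0.061923 A.
P_out = V_out I_out = 49600 × 0.061923 = 3071.4 W.
P_in = P_out/η = 3071.4/0.885 = 3470.5 W.
I_in = P_in/V_in = 3470.5/230 = 15.1 A.

I_in ≈ 15.1 A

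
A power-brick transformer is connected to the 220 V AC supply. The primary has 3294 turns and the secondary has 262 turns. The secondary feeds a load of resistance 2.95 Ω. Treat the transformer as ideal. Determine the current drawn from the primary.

V_s = V_p × N_s/N_p = 220 × 262/3294 = 17.498 V.
I_s = V_s/R = 17.498/2.95 = 5.9317 A.
For an ideal transformer I_p N_p = I_s N_s, so I_p = 5.9317 × 262/3294 = 0.472 A.

I_p ≈ 0.472 A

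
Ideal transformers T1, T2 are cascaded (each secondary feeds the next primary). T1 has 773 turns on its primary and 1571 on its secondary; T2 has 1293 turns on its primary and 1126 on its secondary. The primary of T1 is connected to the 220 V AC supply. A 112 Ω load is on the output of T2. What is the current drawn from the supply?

Secondary of T1: V = 220.00 × 1571/773 = 447.12 V.
Secondary of T2: V = 447.12 × 1126/1293 = 389.37 V.
I_load = 389.37/112 = 3.4765 A, so P_out = 389.37 × 3.4765 = 1353.6 W.
All ideal ⇒ P_in = P_out, so I_supply = 1353.6/220 = 6.15 A.

I_supply ≈ 6.15 A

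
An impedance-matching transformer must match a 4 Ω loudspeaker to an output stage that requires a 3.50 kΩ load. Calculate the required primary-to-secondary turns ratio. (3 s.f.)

Z_p/Z_s = (N_p/N_s)², so N_p/N_s = √(3500/4) = √875 = 29.6.

N_p/N_s ≈ 29.6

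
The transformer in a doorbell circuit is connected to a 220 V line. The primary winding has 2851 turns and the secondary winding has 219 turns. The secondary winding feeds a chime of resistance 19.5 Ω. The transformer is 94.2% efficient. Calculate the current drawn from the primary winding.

I_p ≈ 0.0707 A

V_s = 220 × 219/2851 = 16.899 V.
I_s = V_s/R = 16.899/19.5 = 0.86663 A.
P_out = V_s I_s = 16.899 × 0.86663 = 14.646 W.
P_in = P_out/η = 14.646/0.942 = 15.547 W.
I_p = P_in/V_p = 15.547/220 = 0.0707 A.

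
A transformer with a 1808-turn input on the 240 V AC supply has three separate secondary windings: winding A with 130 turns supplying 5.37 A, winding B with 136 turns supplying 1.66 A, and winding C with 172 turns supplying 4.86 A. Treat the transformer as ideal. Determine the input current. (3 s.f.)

I_in ≈ 0.973 A

V_A = 240 × 130/1808 = 17.257 V; V_B = 240 × 136/1808 = 18.053 V; V_C = 240 × 172/1808 = 22.832 V.
P_out = V_A I_A + V_B I_B + V_C I_C = 17.257×5.37 + 18.053×1.66 + 22.832×4.86 = 92.668 + 29.968 + 110.96 = 233.60 W.
Ideal ⇒ P_in = P_out, so I_in = P_out/V_in = 233.60/240 = 0.973 A.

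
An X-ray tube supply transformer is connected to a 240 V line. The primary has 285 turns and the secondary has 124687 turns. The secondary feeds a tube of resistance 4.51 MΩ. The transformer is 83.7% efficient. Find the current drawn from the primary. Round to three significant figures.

I_p ≈ 12.2 A

V_s = 240 × 124687/285 = 105000 V.
I_s = V_s/R = 105000/(4.51×10^6) = 0.023282 A.
P_out = V_s I_s = 105000 × 0.023282 = 2444.5 W.
P_in = P_out/η = 2444.5/0.837 = 2920.6 W.
I_p = P_in/V_p = 2920.6/240 = 12.2 A.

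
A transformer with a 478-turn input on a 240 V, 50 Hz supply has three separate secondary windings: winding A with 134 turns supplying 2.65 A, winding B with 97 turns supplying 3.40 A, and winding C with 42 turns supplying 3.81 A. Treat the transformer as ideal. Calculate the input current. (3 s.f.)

V_A = 240 × 134/478 = 67.280 V; V_B = 240 × 97/478 = 48.703 V; V_C = 240 × 42/478 = 21.088 V.
P_out = V_A I_A + V_B I_B + V_C I_C = 67.280×2.65 + 48.703×3.40 + 21.088×3.81 = 178.29 + 165.59 + 80.345 = 424.23 W.
Ideal ⇒ P_in = P_out, so I_in = P_out/V_in = 424.23/240 = 1.77 A.

I_in ≈ 1.77 A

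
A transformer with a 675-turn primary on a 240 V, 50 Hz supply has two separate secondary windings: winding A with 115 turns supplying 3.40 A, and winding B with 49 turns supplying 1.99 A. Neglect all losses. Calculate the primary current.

I_p ≈ 0.724 A

V_A = 240 × 115/675 = 40.889 V; V_B = 240 × 49/675 = 17.422 V.
P_out = V_A I_A + V_B I_B = 40.889×3.40 + 17.422×1.99 = 139.02 + 34.670 = 173.69 W.
Ideal ⇒ P_in = P_out, so I_p = P_out/V_p = 173.69/240 = 0.724 A.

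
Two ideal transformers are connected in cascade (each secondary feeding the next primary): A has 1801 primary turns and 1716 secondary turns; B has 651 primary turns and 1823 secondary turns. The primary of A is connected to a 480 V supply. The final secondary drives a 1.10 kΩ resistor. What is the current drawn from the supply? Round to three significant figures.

I_supply ≈ 3.11 A

Secondary of A: V = 480.00 × 1716/1801 = 457.35 V.
Secondary of B: V = 457.35 × 1823/651 = 1280.7 V.
I_load = 1280.7/1100 = 1.1643 A, so P_out = 1280.7 × 1.1643 = 1491.1 W.
All ideal ⇒ P_in = P_out, so I_supply = 1491.1/480 = 3.11 A.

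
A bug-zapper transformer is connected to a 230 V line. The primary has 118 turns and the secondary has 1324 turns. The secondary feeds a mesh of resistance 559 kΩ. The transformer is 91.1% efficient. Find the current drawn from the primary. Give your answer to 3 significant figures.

I_p ≈ 0.0569 A

V_s = 230 × 1324/118 = 2580.7 V.
I_s = V_s/R = 2580.7/559000 = 0.0046166 A.
P_out = V_s I_s = 2580.7 × 0.0046166 = 11.914 W.
P_in = P_out/η = 11.914/0.911 = 13.078 W.
I_p = P_in/V_p = 13.078/230 = 0.0569 A.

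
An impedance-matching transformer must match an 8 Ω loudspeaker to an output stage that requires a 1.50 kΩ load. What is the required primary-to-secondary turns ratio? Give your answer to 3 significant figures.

N_p/N_s ≈ 13.7

Z_p/Z_s = (N_p/N_s)², so N_p/N_s = √(1500/8) = √188 = 13.7.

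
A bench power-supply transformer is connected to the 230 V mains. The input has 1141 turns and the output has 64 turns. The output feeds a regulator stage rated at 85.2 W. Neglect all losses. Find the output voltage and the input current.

V_out ≈ 12.9 V, I_in ≈ 0.370 A

V_out = V_in × N_out/N_in = 230 × 64/1141 = 12.901 V.
I_out = P/V_out = 85.2/12.901 = 6.6042 A.
I_in = I_out × N_out/N_in = 6.6042 × 64/1141 = 0.370 A.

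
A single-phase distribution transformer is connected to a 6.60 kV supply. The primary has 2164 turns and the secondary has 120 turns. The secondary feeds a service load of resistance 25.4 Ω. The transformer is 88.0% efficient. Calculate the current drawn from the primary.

I_p ≈ 0.908 A

V_s = 6600 × 120/2164 = 365.99 V.
I_s = V_s/R = 365.99/25.4 = 14.409 A.
P_out = V_s I_s = 365.99 × 14.409 = 5273.5 W.
P_in = P_out/η = 5273.5/0.880 = 5992.7 W.
I_p = P_in/V_p = 5992.7/6600 = 0.908 A.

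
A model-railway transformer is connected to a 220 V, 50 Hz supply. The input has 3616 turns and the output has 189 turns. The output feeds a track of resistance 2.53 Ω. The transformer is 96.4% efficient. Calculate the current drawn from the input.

V_out = 220 × 189/3616 = 11.499 V.
I_out = V_out/R = 11.499/2.53 = 4.5450 A.
P_out = V_out I_out = 11.499 × 4.5450 = 52.263 W.
P_in = P_out/η = 52.263/0.964 = 54.214 W.
I_in = P_in/V_in = 54.214/220 = 0.246 A.

I_in ≈ 0.246 A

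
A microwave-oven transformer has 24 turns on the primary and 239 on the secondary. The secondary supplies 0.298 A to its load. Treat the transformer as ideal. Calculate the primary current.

I_p ≈ 2.97 A

For an ideal transformer I_p/I_s = N_s/N_p, so I_p = 0.298 × 239/24 = 2.97 A.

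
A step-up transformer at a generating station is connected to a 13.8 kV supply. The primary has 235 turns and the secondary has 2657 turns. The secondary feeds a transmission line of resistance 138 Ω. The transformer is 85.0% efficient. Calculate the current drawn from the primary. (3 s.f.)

V_s = 13800 × 2657/235 = 156030 V.
I_s = V_s/R = 156030/138 = 1130.6 A.
P_out = V_s I_s = 156030 × 1130.6 = 1.7641×10^8 W.
P_in = P_out/η = 1.7641×10^8/0.850 = 2.0754×10^8 W.
I_p = P_in/V_p = 2.0754×10^8/13800 = 15000 A.

I_p ≈ 15000 A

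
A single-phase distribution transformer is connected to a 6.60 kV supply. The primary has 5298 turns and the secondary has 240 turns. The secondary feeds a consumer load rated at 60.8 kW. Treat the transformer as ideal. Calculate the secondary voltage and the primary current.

V_s = V_p × N_s/N_p = 6600 × 240/5298 = 298.98 V.
I_s = P/V_s = 60800/298.98 = 203.36 A.
I_p = I_s × N_s/N_p = 203.36 × 240/5298 = 9.21 A.

V_s ≈ 299 V, I_p ≈ 9.21 A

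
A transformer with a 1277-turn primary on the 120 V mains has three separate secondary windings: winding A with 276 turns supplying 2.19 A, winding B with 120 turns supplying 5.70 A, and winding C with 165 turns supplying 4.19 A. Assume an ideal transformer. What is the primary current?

V_A = 120 × 276/1277 = 25.936 V; V_B = 120 × 120/1277 = 11.276 V; V_C = 120 × 165/1277 = 15.505 V.
P_out = V_A I_A + V_B I_B + V_C I_C = 25.936×2.19 + 11.276×5.70 + 15.505×4.19 = 56.799 + 64.276 + 64.966 = 186.04 W.
Ideal ⇒ P_in = P_out, so I_p = P_out/V_p = 186.04/120 = 1.55 A.

I_p ≈ 1.55 A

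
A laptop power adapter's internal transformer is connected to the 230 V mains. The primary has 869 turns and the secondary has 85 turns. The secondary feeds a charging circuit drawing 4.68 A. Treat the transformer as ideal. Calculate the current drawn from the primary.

I_p ≈ 0.458 A

For an ideal transformer I_p N_p = I_s N_s, so I_p = 4.68 × 85/869 = 0.458 A.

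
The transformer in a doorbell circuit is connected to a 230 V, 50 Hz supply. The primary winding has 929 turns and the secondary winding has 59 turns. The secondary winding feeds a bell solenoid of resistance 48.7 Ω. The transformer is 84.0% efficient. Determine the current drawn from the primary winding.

V_s = 230 × 59/929 = 14.607 V.
I_s = V_s/R = 14.607/48.7 = 0.29994 A.
P_out = V_s I_s = 14.607 × 0.29994 = 4.3813 W.
P_in = P_out/η = 4.3813/0.840 = 5.2158 W.
I_p = P_in/V_p = 5.2158/230 = 0.0227 A.

I_p ≈ 0.0227 A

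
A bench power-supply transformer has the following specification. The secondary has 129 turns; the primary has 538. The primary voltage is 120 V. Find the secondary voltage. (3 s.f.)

V_s ≈ 28.8 V

V_s/V_p = N_s/N_p, so V_s = 120 × 129/538 = 28.8 V.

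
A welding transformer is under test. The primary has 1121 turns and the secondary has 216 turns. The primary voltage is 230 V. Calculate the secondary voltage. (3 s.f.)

V_s/V_p = N_s/N_p, so V_s = 230 × 216/1121 = 44.3 V.

V_s ≈ 44.3 V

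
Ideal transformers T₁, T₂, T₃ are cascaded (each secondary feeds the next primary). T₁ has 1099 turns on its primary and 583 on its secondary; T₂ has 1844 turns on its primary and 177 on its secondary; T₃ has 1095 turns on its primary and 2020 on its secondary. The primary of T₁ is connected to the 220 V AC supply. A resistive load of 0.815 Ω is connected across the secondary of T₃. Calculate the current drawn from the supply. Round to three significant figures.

I_supply ≈ 2.38 A

Secondary of T₁: V = 220.00 × 583/1099 = 116.71 V.
Secondary of T₂: V = 116.71 × 177/1844 = 11.202 V.
Secondary of T₃: V = 11.202 × 2020/1095 = 20.665 V.
I_load = 20.665/0.815 = 25.356 A, so P_out = 20.665 × 25.356 = 524.00 W.
All ideal ⇒ P_in = P_out, so I_supply = 524.00/220 = 2.38 A.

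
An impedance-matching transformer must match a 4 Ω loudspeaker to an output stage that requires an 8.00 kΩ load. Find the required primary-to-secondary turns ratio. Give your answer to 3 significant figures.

N_p/N_s ≈ 44.7

Z_p/Z_s = (N_p/N_s)², so N_p/N_s = √(8000/4) = √2000 = 44.7.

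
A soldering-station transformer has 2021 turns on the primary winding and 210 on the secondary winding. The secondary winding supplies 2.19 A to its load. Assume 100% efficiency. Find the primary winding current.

I_p ≈ 0.228 A

For an ideal transformer I_p/I_s = N_s/N_p, so I_p = 2.19 × 210/2021 = 0.228 A.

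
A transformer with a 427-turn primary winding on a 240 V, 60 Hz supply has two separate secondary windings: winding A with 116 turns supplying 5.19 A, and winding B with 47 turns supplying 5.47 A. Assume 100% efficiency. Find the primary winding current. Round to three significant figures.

V_A = 240 × 116/427 = 65.199 V; V_B = 240 × 47/427 = 26.417 V.
P_out = V_A I_A + V_B I_B = 65.199×5.19 + 26.417×5.47 = 338.38 + 144.50 = 482.88 W.
Ideal ⇒ P_in = P_out, so I_p = P_out/V_p = 482.88/240 = 2.01 A.

I_p ≈ 2.01 A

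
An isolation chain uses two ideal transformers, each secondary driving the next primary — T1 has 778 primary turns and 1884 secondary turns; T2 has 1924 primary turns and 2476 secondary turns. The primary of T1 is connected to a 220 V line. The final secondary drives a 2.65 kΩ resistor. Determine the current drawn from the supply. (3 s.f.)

After T1: V = 220.00 × 1884/778 = 532.75 V.
After T2: V = 532.75 × 2476/1924 = 685.60 V.
I_load = 685.60/2650 = 0.25872 A, so P_out = 685.60 × 0.25872 = 177.38 W.
All ideal ⇒ P_in = P_out, so I_supply = 177.38/220 = 0.806 A.

I_supply ≈ 0.806 A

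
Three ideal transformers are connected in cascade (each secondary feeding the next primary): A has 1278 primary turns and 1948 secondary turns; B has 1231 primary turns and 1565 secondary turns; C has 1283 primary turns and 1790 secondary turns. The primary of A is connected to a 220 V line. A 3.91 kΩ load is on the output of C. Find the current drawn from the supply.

I_supply ≈ 0.411 A

After A: V = 220.00 × 1948/1278 = 335.34 V.
After B: V = 335.34 × 1565/1231 = 426.32 V.
After C: V = 426.32 × 1790/1283 = 594.79 V.
I_load = 594.79/3910 = 0.15212 A, so P_out = 594.79 × 0.15212 = 90.479 W.
All ideal ⇒ P_in = P_out, so I_supply = 90.479/220 = 0.411 A.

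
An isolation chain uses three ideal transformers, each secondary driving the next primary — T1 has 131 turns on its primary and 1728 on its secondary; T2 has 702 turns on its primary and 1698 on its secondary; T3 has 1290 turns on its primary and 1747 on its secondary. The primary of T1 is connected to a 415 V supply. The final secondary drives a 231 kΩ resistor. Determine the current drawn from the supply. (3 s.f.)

I_supply ≈ 3.35 A

After T1: V = 415.00 × 1728/131 = 5474.2 V.
After T2: V = 5474.2 × 1698/702 = 13241 V.
After T3: V = 13241 × 1747/1290 = 17932 V.
I_load = 17932/231000 = 0.077627 A, so P_out = 17932 × 0.077627 = 1392.0 W.
All ideal ⇒ P_in = P_out, so I_supply = 1392.0/415 = 3.35 A.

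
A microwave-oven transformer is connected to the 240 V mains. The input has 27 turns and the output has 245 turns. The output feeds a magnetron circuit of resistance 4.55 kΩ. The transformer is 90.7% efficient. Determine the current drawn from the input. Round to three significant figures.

V_out = 240 × 245/27 = 2177.8 V.
I_out = V_out/R = 2177.8/4550 = 0.47863 A.
P_out = V_out I_out = 2177.8 × 0.47863 = 1042.4 W.
P_in = P_out/η = 1042.4/0.907 = 1149.2 W.
I_in = P_in/V_in = 1149.2/240 = 4.79 A.

I_in ≈ 4.79 A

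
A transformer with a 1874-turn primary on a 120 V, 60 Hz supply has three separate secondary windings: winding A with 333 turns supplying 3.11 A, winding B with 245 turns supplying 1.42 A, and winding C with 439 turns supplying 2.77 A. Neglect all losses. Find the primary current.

V_A = 120 × 333/1874 = 21.323 V; V_B = 120 × 245/1874 = 15.688 V; V_C = 120 × 439/1874 = 28.111 V.
P_out = V_A I_A + V_B I_B + V_C I_C = 21.323×3.11 + 15.688×1.42 + 28.111×2.77 = 66.316 + 22.277 + 77.867 = 166.46 W.
Ideal ⇒ P_in = P_out, so I_p = P_out/V_p = 166.46/120 = 1.39 A.

I_p ≈ 1.39 A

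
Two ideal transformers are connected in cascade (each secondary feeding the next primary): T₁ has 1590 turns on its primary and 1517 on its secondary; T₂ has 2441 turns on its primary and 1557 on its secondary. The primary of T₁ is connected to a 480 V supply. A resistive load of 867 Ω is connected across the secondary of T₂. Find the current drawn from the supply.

Secondary of T₁: V = 480.00 × 1517/1590 = 457.96 V.
Secondary of T₂: V = 457.96 × 1557/2441 = 292.11 V.
I_load = 292.11/867 = 0.33692 A, so P_out = 292.11 × 0.33692 = 98.420 W.
All ideal ⇒ P_in = P_out, so I_supply = 98.420/480 = 0.205 A.

I_supply ≈ 0.205 A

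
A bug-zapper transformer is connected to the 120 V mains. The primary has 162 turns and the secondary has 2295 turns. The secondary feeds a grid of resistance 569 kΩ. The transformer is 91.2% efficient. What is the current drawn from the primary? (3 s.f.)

V_s = 120 × 2295/162 = 1700.0 V.
I_s = V_s/R = 1700.0/569000 = 0.0029877 A.
P_out = V_s I_s = 1700.0 × 0.0029877 = 5.0791 W.
P_in = P_out/η = 5.0791/0.912 = 5.5692 W.
I_p = P_in/V_p = 5.5692/120 = 0.0464 A.

I_p ≈ 0.0464 A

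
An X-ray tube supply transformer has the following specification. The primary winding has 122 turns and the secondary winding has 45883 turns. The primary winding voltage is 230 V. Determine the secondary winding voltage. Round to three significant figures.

V_s ≈ 86500 V

V_s/V_p = N_s/N_p, so V_s = 230 × 45883/122 = 86500 V.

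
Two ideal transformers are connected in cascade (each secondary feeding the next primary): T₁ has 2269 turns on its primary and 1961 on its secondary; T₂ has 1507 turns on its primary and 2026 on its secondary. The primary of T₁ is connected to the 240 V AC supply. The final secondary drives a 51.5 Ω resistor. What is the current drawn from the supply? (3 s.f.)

After T₁: V = 240.00 × 1961/2269 = 207.42 V.
After T₂: V = 207.42 × 2026/1507 = 278.86 V.
I_load = 278.86/51.5 = 5.4147 A, so P_out = 278.86 × 5.4147 = 1509.9 W.
All ideal ⇒ P_in = P_out, so I_supply = 1509.9/240 = 6.29 A.

I_supply ≈ 6.29 A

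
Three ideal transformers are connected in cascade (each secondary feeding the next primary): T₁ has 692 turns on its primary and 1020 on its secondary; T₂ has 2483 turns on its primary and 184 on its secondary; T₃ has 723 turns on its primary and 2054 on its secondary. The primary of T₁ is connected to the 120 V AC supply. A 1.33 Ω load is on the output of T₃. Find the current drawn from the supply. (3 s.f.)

I_supply ≈ 8.69 A

Secondary of T₁: V = 120.00 × 1020/692 = 176.88 V.
Secondary of T₂: V = 176.88 × 184/2483 = 13.107 V.
Secondary of T₃: V = 13.107 × 2054/723 = 37.237 V.
I_load = 37.237/1.33 = 27.998 A, so P_out = 37.237 × 27.998 = 1042.6 W.
All ideal ⇒ P_in = P_out, so I_supply = 1042.6/120 = 8.69 A.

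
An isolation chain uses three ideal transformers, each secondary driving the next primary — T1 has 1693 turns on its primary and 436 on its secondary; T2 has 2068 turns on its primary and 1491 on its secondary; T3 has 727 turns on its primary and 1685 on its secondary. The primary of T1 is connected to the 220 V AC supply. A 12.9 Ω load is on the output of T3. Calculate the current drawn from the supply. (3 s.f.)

Secondary of T1: V = 220.00 × 436/1693 = 56.657 V.
Secondary of T2: V = 56.657 × 1491/2068 = 40.849 V.
Secondary of T3: V = 40.849 × 1685/727 = 94.677 V.
I_load = 94.677/12.9 = 7.3393 A, so P_out = 94.677 × 7.3393 = 694.86 W.
All ideal ⇒ P_in = P_out, so I_supply = 694.86/220 = 3.16 A.

I_supply ≈ 3.16 A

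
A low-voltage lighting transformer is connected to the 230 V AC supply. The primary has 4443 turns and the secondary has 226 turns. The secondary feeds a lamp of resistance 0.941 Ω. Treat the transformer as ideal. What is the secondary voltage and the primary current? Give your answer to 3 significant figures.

V_s = V_p × N_s/N_p = 230 × 226/4443 = 11.699 V.
I_s = V_s/R = 11.699/0.941 = 12.433 A.
I_p = I_s × N_s/N_p = 12.433 × 226/4443 = 0.632 A.

V_s ≈ 11.7 V, I_p ≈ 0.632 A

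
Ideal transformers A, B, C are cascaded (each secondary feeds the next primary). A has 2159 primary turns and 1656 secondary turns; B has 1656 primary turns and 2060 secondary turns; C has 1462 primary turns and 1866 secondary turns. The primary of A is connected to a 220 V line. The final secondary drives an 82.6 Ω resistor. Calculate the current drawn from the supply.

Secondary of A: V = 220.00 × 1656/2159 = 168.74 V.
Secondary of B: V = 168.74 × 2060/1656 = 209.91 V.
Secondary of C: V = 209.91 × 1866/1462 = 267.92 V.
I_load = 267.92/82.6 = 3.2436 A, so P_out = 267.92 × 3.2436 = 869.01 W.
All ideal ⇒ P_in = P_out, so I_supply = 869.01/220 = 3.95 A.

I_supply ≈ 3.95 A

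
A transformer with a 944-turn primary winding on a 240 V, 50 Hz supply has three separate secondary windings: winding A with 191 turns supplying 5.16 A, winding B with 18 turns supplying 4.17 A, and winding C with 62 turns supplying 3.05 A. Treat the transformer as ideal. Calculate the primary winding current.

V_A = 240 × 191/944 = 48.559 V; V_B = 240 × 18/944 = 4.5763 V; V_C = 240 × 62/944 = 15.763 V.
P_out = V_A I_A + V_B I_B + V_C I_C = 48.559×5.16 + 4.5763×4.17 + 15.763×3.05 = 250.57 + 19.083 + 48.076 = 317.73 W.
Ideal ⇒ P_in = P_out, so I_p = P_out/V_p = 317.73/240 = 1.32 A.

I_p ≈ 1.32 A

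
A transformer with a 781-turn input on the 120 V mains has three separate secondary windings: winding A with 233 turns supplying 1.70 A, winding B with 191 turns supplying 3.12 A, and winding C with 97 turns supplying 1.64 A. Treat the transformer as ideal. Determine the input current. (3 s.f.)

V_A = 120 × 233/781 = 35.800 V; V_B = 120 × 191/781 = 29.347 V; V_C = 120 × 97/781 = 14.904 V.
P_out = V_A I_A + V_B I_B + V_C I_C = 35.800×1.70 + 29.347×3.12 + 14.904×1.64 = 60.860 + 91.563 + 24.443 = 176.87 W.
Ideal ⇒ P_in = P_out, so I_in = P_out/V_in = 176.87/120 = 1.47 A.

I_in ≈ 1.47 A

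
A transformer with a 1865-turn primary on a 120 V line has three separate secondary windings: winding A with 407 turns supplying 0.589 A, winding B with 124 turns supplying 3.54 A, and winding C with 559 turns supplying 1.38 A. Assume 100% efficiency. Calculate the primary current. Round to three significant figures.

I_p ≈ 0.778 A

V_A = 120 × 407/1865 = 26.188 V; V_B = 120 × 124/1865 = 7.9786 V; V_C = 120 × 559/1865 = 35.968 V.
P_out = V_A I_A + V_B I_B + V_C I_C = 26.188×0.589 + 7.9786×3.54 + 35.968×1.38 = 15.425 + 28.244 + 49.636 = 93.304 W.
Ideal ⇒ P_in = P_out, so I_p = P_out/V_p = 93.304/120 = 0.778 A.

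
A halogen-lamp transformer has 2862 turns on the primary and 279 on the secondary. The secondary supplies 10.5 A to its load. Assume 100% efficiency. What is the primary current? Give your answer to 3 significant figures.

For an ideal transformer I_p/I_s = N_s/N_p, so I_p = 10.5 × 279/2862 = 1.02 A.

I_p ≈ 1.02 A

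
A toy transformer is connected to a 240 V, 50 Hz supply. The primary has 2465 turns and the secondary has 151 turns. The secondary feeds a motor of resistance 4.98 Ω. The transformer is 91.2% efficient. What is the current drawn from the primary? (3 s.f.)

V_s = 240 × 151/2465 = 14.702 V.
I_s = V_s/R = 14.702/4.98 = 2.9522 A.
P_out = V_s I_s = 14.702 × 2.9522 = 43.402 W.
P_in = P_out/η = 43.402/0.912 = 47.590 W.
I_p = P_in/V_p = 47.590/240 = 0.198 A.

I_p ≈ 0.198 A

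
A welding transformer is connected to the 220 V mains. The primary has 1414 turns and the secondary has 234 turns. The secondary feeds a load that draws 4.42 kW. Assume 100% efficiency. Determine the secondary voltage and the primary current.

V_s ≈ 36.4 V, I_p ≈ 20.1 A

V_s = V_p × N_s/N_p = 220 × 234/1414 = 36.407 V.
I_s = P/V_s = 4420/36.407 = 121.40 A.
I_p = I_s × N_s/N_p = 121.40 × 234/1414 = 20.1 A.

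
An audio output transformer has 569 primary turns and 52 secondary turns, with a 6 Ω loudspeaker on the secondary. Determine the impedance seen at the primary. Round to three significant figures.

Z_p ≈ 718 Ω

Z_p = (N_p/N_s)² × Z_s = (569/52)² × 6 = 718 Ω.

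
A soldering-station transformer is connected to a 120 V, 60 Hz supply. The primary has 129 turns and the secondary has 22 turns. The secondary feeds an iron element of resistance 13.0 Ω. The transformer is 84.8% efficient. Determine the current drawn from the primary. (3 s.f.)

I_p ≈ 0.317 A

V_s = 120 × 22/129 = 20.465 V.
I_s = V_s/R = 20.465/13.0 = 1.5742 A.
P_out = V_s I_s = 20.465 × 1.5742 = 32.217 W.
P_in = P_out/η = 32.217/0.848 = 37.992 W.
I_p = P_in/V_p = 37.992/120 = 0.317 A.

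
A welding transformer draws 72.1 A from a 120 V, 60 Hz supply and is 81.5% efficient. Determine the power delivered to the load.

P_out ≈ 7050 W

P_in = V_p I_p = 120 × 72.1 = 8652.0 W.
P_out = η P_in = 0.815 × 8652.0 = 7050 W.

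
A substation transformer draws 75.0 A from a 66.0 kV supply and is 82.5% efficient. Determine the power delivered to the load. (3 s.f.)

P_out ≈ 4.08×10^6 W

P_in = V_in I_in = 66000 × 75.0 = 4.9500×10^6 W.
P_out = η P_in = 0.825 × 4.9500×10^6 = 4.08×10^6 W.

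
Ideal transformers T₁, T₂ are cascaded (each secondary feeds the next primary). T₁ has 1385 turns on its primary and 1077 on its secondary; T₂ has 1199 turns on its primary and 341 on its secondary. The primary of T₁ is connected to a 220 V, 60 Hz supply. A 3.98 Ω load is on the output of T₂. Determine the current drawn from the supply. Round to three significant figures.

I_supply ≈ 2.70 A

Secondary of T₁: V = 220.00 × 1077/1385 = 171.08 V.
Secondary of T₂: V = 171.08 × 341/1199 = 48.655 V.
I_load = 48.655/3.98 = 12.225 A, so P_out = 48.655 × 12.225 = 594.79 W.
All ideal ⇒ P_in = P_out, so I_supply = 594.79/220 = 2.70 A.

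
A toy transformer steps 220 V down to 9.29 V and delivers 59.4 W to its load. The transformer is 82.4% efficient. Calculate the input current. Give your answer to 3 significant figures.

P_in = P_out/η = 59.4/0.824 = 72.087 W.
I_in = P_in/V_in = 72.087/220 = 0.328 A.

I_in ≈ 0.328 A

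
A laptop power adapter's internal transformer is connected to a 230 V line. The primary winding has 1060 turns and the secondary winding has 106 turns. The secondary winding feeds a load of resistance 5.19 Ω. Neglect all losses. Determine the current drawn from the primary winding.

V_s = V_p × N_s/N_p = 230 × 106/1060 = 23.000 V.
I_s = V_s/R = 23.000/5.19 = 4.4316 A.
For an ideal transformer I_p N_p = I_s N_s, so I_p = 4.4316 × 106/1060 = 0.443 A.

I_p ≈ 0.443 A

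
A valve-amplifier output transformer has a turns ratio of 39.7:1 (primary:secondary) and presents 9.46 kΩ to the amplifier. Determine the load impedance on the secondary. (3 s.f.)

Z_s = Z_p/(N_p/N_s)² = 9460/39.7² = 6.00 Ω.

Z_s ≈ 6.00 Ω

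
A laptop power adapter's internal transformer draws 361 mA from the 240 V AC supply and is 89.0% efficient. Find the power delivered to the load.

P_out ≈ 77.1 W

P_in = V_in I_in = 240 × 0.361 = 86.640 W.
P_out = η P_in = 0.890 × 86.640 = 77.1 W.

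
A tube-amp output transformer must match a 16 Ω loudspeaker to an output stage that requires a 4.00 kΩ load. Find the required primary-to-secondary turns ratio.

N_p/N_s ≈ 15.8

Z_p/Z_s = (N_p/N_s)², so N_p/N_s = √(4000/16) = √250 = 15.8.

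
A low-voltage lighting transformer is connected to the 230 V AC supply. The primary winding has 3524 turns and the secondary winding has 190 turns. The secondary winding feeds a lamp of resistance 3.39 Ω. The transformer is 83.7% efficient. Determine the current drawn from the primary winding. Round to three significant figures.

V_s = 230 × 190/3524 = 12.401 V.
I_s = V_s/R = 12.401/3.39 = 3.6580 A.
P_out = V_s I_s = 12.401 × 3.6580 = 45.362 W.
P_in = P_out/η = 45.362/0.837 = 54.196 W.
I_p = P_in/V_p = 54.196/230 = 0.236 A.

I_p ≈ 0.236 A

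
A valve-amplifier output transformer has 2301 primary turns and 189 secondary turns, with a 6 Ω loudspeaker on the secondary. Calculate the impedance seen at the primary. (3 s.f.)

Z_p ≈ 889 Ω

Z_p = (N_p/N_s)² × Z_s = (2301/189)² × 6 = 889 Ω.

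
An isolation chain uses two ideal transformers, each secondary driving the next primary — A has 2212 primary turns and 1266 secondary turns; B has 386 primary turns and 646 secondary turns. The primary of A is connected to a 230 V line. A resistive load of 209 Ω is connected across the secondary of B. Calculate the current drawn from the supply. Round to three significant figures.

Secondary of A: V = 230.00 × 1266/2212 = 131.64 V.
Secondary of B: V = 131.64 × 646/386 = 220.30 V.
I_load = 220.30/209 = 1.0541 A, so P_out = 220.30 × 1.0541 = 232.22 W.
All ideal ⇒ P_in = P_out, so I_supply = 232.22/230 = 1.01 A.

I_supply ≈ 1.01 A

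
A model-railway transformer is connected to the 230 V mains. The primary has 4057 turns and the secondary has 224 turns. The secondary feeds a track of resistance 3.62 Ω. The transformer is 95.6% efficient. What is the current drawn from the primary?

I_p ≈ 0.203 A

V_s = 230 × 224/4057 = 12.699 V.
I_s = V_s/R = 12.699/3.62 = 3.5080 A.
P_out = V_s I_s = 12.699 × 3.5080 = 44.549 W.
P_in = P_out/η = 44.549/0.956 = 46.599 W.
I_p = P_in/V_p = 46.599/230 = 0.203 A.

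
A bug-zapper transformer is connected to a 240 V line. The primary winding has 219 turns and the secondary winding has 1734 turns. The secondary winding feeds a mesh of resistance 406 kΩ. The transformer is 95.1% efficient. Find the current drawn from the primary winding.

I_p ≈ 0.0390 A

V_s = 240 × 1734/219 = 1900.3 V.
I_s = V_s/R = 1900.3/406000 = 0.0046805 A.
P_out = V_s I_s = 1900.3 × 0.0046805 = 8.8942 W.
P_in = P_out/η = 8.8942/0.951 = 9.3525 W.
I_p = P_in/V_p = 9.3525/240 = 0.0390 A.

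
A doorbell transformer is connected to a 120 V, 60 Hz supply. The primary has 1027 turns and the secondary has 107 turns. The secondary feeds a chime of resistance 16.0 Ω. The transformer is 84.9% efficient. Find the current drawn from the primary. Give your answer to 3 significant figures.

I_p ≈ 0.0959 A

V_s = 120 × 107/1027 = 12.502 V.
I_s = V_s/R = 12.502/16.0 = 0.78140 A.
P_out = V_s I_s = 12.502 × 0.78140 = 9.7694 W.
P_in = P_out/η = 9.7694/0.849 = 11.507 W.
I_p = P_in/V_p = 11.507/120 = 0.0959 A.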